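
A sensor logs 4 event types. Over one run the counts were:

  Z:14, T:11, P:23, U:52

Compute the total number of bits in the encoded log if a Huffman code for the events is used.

Build the Huffman tree bottom-up:
merge T(11) and Z(14): 25
merge P(23) and 25: 48
merge 48 and U(52): 100
The encoded length is the sum of every internal node's weight: 25 + 48 + 100 = 173 bits.

173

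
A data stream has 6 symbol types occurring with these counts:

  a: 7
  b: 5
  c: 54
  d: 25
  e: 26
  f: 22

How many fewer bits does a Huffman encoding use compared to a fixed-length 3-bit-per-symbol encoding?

Fixed-length: 3 bits × 139 symbols = 417 bits.
Huffman merges:
combine b(5), a(7) → 12
combine 12, f(22) → 34
combine d(25), e(26) → 51
combine 34, 51 → 85
combine c(54), 85 → 139
Huffman total = 12 + 34 + 51 + 85 + 139 = 321 bits.
Saving = 417 − 321 = 96 bits.

96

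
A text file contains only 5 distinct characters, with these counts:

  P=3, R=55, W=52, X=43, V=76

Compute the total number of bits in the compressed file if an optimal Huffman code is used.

Merge the two smallest weights repeatedly:
merge P(3) and X(43): 46
merge 46 and W(52): 98
merge R(55) and V(76): 131
merge 98 and 131: 229
The encoded length is the sum of every internal node's weight: 46 + 98 + 131 + 229 = 504 bits.

504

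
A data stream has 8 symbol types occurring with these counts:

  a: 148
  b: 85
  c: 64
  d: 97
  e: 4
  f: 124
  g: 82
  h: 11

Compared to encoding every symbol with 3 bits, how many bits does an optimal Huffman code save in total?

178

Fixed-length: 3 bits × 615 symbols = 1845 bits.
Huffman merges:
combine e(4), h(11) → 15
combine 15, c(64) → 79
combine 79, g(82) → 161
combine b(85), d(97) → 182
combine f(124), a(148) → 272
combine 161, 182 → 343
combine 272, 343 → 615
Huffman total = 15 + 79 + 161 + 182 + 272 + 343 + 615 = 1667 bits.
Saving = 1845 − 1667 = 178 bits.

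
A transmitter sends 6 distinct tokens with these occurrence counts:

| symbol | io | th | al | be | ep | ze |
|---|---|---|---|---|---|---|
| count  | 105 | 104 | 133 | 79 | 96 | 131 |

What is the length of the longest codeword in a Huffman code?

3

Merge the two lowest-weight nodes at each step:
combine be(79), ep(96) → 175
combine th(104), io(105) → 209
combine ze(131), al(133) → 264
combine 175, 209 → 384
combine 264, 384 → 648
The first pair merged (be, ep) ends up deepest, at depth 3.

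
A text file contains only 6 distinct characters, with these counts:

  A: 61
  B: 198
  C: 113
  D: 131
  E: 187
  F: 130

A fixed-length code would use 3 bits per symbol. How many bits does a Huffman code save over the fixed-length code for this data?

385

Fixed-length: 3 bits × 820 symbols = 2460 bits.
Huffman merges:
combine A(61), C(113) → 174
combine F(130), D(131) → 261
combine 174, E(187) → 361
combine B(198), 261 → 459
combine 361, 459 → 820
Huffman total = 174 + 261 + 361 + 459 + 820 = 2075 bits.
Saving = 2460 − 2075 = 385 bits.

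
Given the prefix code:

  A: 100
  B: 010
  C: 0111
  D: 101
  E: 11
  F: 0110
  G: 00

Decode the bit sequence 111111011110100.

Read left to right; each codeword is recognised as soon as it completes (prefix code):
  11→E | 11→E | 11→E | 0111→C | 101→D | 00→G
Decoded message: EEECDG

EEECDG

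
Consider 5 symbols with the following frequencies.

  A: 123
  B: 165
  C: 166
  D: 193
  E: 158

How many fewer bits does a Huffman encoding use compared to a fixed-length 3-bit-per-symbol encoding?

Fixed-length: 3 bits × 805 symbols = 2415 bits.
Huffman merges:
combine A(123), E(158) → 281
combine B(165), C(166) → 331
combine D(193), 281 → 474
combine 331, 474 → 805
Huffman total = 281 + 331 + 474 + 805 = 1891 bits.
Saving = 2415 − 1891 = 524 bits.

524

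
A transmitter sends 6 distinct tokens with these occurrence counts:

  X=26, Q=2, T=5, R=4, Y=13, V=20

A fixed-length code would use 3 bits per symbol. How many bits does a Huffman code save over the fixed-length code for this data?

Fixed-length: 3 bits × 70 symbols = 210 bits.
Huffman merges:
Q(2) + R(4) → 6
T(5) + 6 → 11
11 + Y(13) → 24
V(20) + 24 → 44
X(26) + 44 → 70
Huffman total = 6 + 11 + 24 + 44 + 70 = 155 bits.
Saving = 210 − 155 = 55 bits.

55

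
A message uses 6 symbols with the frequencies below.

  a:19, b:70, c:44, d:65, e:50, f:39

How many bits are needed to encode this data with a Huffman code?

Build the Huffman tree bottom-up:
combine a(19), f(39) → 58
combine c(44), e(50) → 94
combine 58, d(65) → 123
combine b(70), 94 → 164
combine 123, 164 → 287
Total encoded bits = sum of merged weights = 58 + 94 + 123 + 164 + 287 = 726.

726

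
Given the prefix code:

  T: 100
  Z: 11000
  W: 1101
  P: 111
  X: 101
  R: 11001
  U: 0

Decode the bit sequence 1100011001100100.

ZRTT

Read left to right; each codeword is recognised as soon as it completes (prefix code):
  11000→Z | 11001→R | 100→T | 100→T
Decoded message: ZRTT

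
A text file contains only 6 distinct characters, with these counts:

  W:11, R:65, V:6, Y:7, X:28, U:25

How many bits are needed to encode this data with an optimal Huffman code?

Greedily combine the two least-frequent nodes:
combine V(6), Y(7) → 13
combine W(11), 13 → 24
combine 24, U(25) → 49
combine X(28), 49 → 77
combine R(65), 77 → 142
The encoded length is the sum of every internal node's weight: 13 + 24 + 49 + 77 + 142 = 305 bits.

305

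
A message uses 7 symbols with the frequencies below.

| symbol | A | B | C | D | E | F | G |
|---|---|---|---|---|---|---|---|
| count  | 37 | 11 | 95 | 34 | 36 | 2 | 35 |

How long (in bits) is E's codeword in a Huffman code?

3

Build the tree from the bottom:
combine F(2), B(11) → 13
combine 13, D(34) → 47
combine G(35), E(36) → 71
combine A(37), 47 → 84
combine 71, 84 → 155
combine C(95), 155 → 250
E sits 3 levels below the root, so its codeword is 3 bits.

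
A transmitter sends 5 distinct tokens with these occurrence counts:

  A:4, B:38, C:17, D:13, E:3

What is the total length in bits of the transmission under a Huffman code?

Build the Huffman tree bottom-up:
merge E(3) and A(4): 7
merge 7 and D(13): 20
merge C(17) and 20: 37
merge 37 and B(38): 75
Each symbol's bit-cost is frequency × depth; summing gives 139 bits (equivalently 7 + 20 + 37 + 75).

139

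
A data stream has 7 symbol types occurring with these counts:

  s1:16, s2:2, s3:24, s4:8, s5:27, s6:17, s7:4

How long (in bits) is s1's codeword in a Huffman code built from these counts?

Repeatedly merge the two smallest:
combine s2(2), s7(4) → 6
combine 6, s4(8) → 14
combine 14, s1(16) → 30
combine s6(17), s3(24) → 41
combine s5(27), 30 → 57
combine 41, 57 → 98
s1 sits 3 levels below the root, so its codeword is 3 bits.

3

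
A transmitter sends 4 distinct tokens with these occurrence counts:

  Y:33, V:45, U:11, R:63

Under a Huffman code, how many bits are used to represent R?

1

Huffman merges, smallest pair first:
merge U(11) and Y(33): 44
merge 44 and V(45): 89
merge R(63) and 89: 152
R is merged only at the final step, so code length = 1.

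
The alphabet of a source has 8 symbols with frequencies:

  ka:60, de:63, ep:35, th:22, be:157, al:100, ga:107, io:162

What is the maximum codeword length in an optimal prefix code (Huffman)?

Merge the two lowest-weight nodes at each step:
combine th(22), ep(35) → 57
combine 57, ka(60) → 117
combine de(63), al(100) → 163
combine ga(107), 117 → 224
combine be(157), io(162) → 319
combine 163, 224 → 387
combine 319, 387 → 706
The first pair merged (th, ep) ends up deepest, at depth 5.

5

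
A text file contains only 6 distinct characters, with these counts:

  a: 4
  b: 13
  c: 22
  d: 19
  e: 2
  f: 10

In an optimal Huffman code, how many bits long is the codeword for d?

2

Huffman merges, smallest pair first:
merge e(2) and a(4): 6
merge 6 and f(10): 16
merge b(13) and 16: 29
merge d(19) and c(22): 41
merge 29 and 41: 70
The subtree containing d is merged 2 times, so code length = 2.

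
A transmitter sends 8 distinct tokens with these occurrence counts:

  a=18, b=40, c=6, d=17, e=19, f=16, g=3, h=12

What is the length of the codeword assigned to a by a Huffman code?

3

Huffman merges, smallest pair first:
merge g(3) and c(6): 9
merge 9 and h(12): 21
merge f(16) and d(17): 33
merge a(18) and e(19): 37
merge 21 and 33: 54
merge 37 and b(40): 77
merge 54 and 77: 131
a sits 3 levels below the root, so its codeword is 3 bits.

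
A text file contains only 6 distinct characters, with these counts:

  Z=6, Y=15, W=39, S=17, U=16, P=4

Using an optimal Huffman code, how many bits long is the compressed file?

Build the Huffman tree bottom-up:
merge P(4) and Z(6): 10
merge 10 and Y(15): 25
merge U(16) and S(17): 33
merge 25 and 33: 58
merge W(39) and 58: 97
Each symbol's bit-cost is frequency × depth; summing gives 223 bits (equivalently 10 + 25 + 33 + 58 + 97).

223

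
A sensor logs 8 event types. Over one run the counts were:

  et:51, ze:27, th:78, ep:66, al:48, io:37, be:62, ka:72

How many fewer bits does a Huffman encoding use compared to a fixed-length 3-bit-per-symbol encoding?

14

Fixed-length: 3 bits × 441 symbols = 1323 bits.
Huffman merges:
combine ze(27), io(37) → 64
combine al(48), et(51) → 99
combine be(62), 64 → 126
combine ep(66), ka(72) → 138
combine th(78), 99 → 177
combine 126, 138 → 264
combine 177, 264 → 441
Huffman total = 64 + 99 + 126 + 138 + 177 + 264 + 441 = 1309 bits.
Saving = 1323 − 1309 = 14 bits.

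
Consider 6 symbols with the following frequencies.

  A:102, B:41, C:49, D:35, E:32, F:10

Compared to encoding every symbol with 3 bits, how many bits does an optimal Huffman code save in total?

162

Fixed-length: 3 bits × 269 symbols = 807 bits.
Huffman merges:
merge F(10) and E(32): 42
merge D(35) and B(41): 76
merge 42 and C(49): 91
merge 76 and 91: 167
merge A(102) and 167: 269
Huffman total = 42 + 76 + 91 + 167 + 269 = 645 bits.
Saving = 807 − 645 = 162 bits.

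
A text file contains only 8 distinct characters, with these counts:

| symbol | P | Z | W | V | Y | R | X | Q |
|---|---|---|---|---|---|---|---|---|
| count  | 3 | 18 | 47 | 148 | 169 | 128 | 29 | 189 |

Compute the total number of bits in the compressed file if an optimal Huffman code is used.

1855

Merge the two smallest weights repeatedly:
P(3) + Z(18) → 21
21 + X(29) → 50
W(47) + 50 → 97
97 + R(128) → 225
V(148) + Y(169) → 317
Q(189) + 225 → 414
317 + 414 → 731
Total encoded bits = sum of merged weights = 21 + 50 + 97 + 225 + 317 + 414 + 731 = 1855.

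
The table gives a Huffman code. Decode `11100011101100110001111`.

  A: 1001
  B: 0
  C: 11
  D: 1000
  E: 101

Read left to right; each codeword is recognised as soon as it completes (prefix code):
  11→C | 1000→D | 11→C | 101→E | 1001→A | 1000→D | 11→C | 11→C
Decoded message: CDCEADCC

CDCEADCC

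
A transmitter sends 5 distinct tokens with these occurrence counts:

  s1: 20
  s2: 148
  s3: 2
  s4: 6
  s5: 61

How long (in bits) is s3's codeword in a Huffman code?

4

Repeatedly merge the two smallest:
s3(2) + s4(6) → 8
8 + s1(20) → 28
28 + s5(61) → 89
89 + s2(148) → 237
The subtree containing s3 is merged 4 times, so code length = 4.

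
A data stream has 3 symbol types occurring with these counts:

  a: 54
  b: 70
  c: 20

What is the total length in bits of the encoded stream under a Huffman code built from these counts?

Build the Huffman tree bottom-up:
merge c(20) and a(54): 74
merge b(70) and 74: 144
The encoded length is the sum of every internal node's weight: 74 + 144 = 218 bits.

218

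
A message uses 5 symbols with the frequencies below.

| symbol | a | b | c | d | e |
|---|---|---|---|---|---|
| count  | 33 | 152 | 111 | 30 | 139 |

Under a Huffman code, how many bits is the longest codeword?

3

Merge the two lowest-weight nodes at each step:
d(30) + a(33) → 63
63 + c(111) → 174
e(139) + b(152) → 291
174 + 291 → 465
The rarest symbols sit at the bottom; the longest codeword is 3 bits.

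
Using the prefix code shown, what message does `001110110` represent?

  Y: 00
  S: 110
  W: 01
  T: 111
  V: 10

YTWV

Read left to right; each codeword is recognised as soon as it completes (prefix code):
  00→Y | 111→T | 01→W | 10→V
Decoded message: YTWV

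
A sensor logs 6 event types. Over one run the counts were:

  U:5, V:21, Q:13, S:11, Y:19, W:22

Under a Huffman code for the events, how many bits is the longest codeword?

Merge the two lowest-weight nodes at each step:
combine U(5), S(11) → 16
combine Q(13), 16 → 29
combine Y(19), V(21) → 40
combine W(22), 29 → 51
combine 40, 51 → 91
The rarest symbols sit at the bottom; the longest codeword is 4 bits.

4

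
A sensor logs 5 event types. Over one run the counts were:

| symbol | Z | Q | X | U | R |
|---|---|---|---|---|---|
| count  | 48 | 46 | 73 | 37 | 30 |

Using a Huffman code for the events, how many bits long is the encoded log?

Build the Huffman tree bottom-up:
merge R(30) and U(37): 67
merge Q(46) and Z(48): 94
merge 67 and X(73): 140
merge 94 and 140: 234
Each symbol's bit-cost is frequency × depth; summing gives 535 bits (equivalently 67 + 94 + 140 + 234).

535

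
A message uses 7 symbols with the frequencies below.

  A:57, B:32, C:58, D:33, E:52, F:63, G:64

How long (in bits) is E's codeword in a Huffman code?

3

Build the tree from the bottom:
merge B(32) and D(33): 65
merge E(52) and A(57): 109
merge C(58) and F(63): 121
merge G(64) and 65: 129
merge 109 and 121: 230
merge 129 and 230: 359
E's leaf is at depth 3, giving a 3-bit codeword.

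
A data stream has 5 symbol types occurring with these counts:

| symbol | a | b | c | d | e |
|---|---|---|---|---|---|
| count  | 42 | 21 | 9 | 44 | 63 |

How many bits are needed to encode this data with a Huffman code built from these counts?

Build the Huffman tree bottom-up:
merge c(9) and b(21): 30
merge 30 and a(42): 72
merge d(44) and e(63): 107
merge 72 and 107: 179
Each symbol's bit-cost is frequency × depth; summing gives 388 bits (equivalently 30 + 72 + 107 + 179).

388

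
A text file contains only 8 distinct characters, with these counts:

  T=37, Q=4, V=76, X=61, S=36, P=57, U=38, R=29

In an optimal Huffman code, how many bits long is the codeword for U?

Huffman merges, smallest pair first:
merge Q(4) and R(29): 33
merge 33 and S(36): 69
merge T(37) and U(38): 75
merge P(57) and X(61): 118
merge 69 and 75: 144
merge V(76) and 118: 194
merge 144 and 194: 338
U sits 3 levels below the root, so its codeword is 3 bits.

3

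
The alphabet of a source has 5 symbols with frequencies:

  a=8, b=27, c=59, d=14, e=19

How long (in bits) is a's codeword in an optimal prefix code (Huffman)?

Repeatedly merge the two smallest:
combine a(8), d(14) → 22
combine e(19), 22 → 41
combine b(27), 41 → 68
combine c(59), 68 → 127
a's leaf is at depth 4, giving a 4-bit codeword.

4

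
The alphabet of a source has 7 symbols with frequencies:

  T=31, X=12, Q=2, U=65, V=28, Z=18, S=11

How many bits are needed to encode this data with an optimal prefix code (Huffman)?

Build the Huffman tree bottom-up:
merge Q(2) and S(11): 13
merge X(12) and 13: 25
merge Z(18) and 25: 43
merge V(28) and T(31): 59
merge 43 and 59: 102
merge U(65) and 102: 167
The encoded length is the sum of every internal node's weight: 13 + 25 + 43 + 59 + 102 + 167 = 409 bits.

409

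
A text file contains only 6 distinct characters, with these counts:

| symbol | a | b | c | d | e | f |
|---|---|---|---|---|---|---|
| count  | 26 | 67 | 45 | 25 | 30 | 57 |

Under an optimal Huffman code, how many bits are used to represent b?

2

Huffman merges, smallest pair first:
merge d(25) and a(26): 51
merge e(30) and c(45): 75
merge 51 and f(57): 108
merge b(67) and 75: 142
merge 108 and 142: 250
The subtree containing b is merged 2 times, so code length = 2.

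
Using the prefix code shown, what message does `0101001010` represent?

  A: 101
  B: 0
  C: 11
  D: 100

Read left to right; each codeword is recognised as soon as it completes (prefix code):
  0→B | 101→A | 0→B | 0→B | 101→A | 0→B
Decoded message: BABBAB

BABBAB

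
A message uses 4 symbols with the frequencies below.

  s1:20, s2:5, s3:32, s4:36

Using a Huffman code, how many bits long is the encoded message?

175

Greedily combine the two least-frequent nodes:
combine s2(5), s1(20) → 25
combine 25, s3(32) → 57
combine s4(36), 57 → 93
Total encoded bits = sum of merged weights = 25 + 57 + 93 = 175.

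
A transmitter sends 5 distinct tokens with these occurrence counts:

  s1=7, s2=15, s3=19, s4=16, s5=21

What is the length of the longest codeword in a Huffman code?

3

Merge the two lowest-weight nodes at each step:
s1(7) + s2(15) → 22
s4(16) + s3(19) → 35
s5(21) + 22 → 43
35 + 43 → 78
The first pair merged (s1, s2) ends up deepest, at depth 3.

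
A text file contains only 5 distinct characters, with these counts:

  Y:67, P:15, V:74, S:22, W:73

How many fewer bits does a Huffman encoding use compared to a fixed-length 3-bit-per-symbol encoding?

Fixed-length: 3 bits × 251 symbols = 753 bits.
Huffman merges:
merge P(15) and S(22): 37
merge 37 and Y(67): 104
merge W(73) and V(74): 147
merge 104 and 147: 251
Huffman total = 37 + 104 + 147 + 251 = 539 bits.
Saving = 753 − 539 = 214 bits.

214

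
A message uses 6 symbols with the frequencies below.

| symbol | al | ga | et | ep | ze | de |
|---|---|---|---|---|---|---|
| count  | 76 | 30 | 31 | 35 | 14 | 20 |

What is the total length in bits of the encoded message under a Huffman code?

Merge the two smallest weights repeatedly:
merge ze(14) and de(20): 34
merge ga(30) and et(31): 61
merge 34 and ep(35): 69
merge 61 and 69: 130
merge al(76) and 130: 206
Each symbol's bit-cost is frequency × depth; summing gives 500 bits (equivalently 34 + 61 + 69 + 130 + 206).

500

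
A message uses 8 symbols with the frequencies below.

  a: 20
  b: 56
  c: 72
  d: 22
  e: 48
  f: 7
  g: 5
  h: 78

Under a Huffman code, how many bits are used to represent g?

Huffman merges, smallest pair first:
combine g(5), f(7) → 12
combine 12, a(20) → 32
combine d(22), 32 → 54
combine e(48), 54 → 102
combine b(56), c(72) → 128
combine h(78), 102 → 180
combine 128, 180 → 308
g's leaf is at depth 6, giving a 6-bit codeword.

6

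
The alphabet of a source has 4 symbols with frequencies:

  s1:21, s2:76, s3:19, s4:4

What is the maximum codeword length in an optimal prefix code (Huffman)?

3

Merge the two lowest-weight nodes at each step:
merge s4(4) and s3(19): 23
merge s1(21) and 23: 44
merge 44 and s2(76): 120
Maximum depth reached is 3.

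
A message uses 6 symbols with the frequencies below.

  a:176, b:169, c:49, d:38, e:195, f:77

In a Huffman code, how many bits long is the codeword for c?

4

Repeatedly merge the two smallest:
combine d(38), c(49) → 87
combine f(77), 87 → 164
combine 164, b(169) → 333
combine a(176), e(195) → 371
combine 333, 371 → 704
c's leaf is at depth 4, giving a 4-bit codeword.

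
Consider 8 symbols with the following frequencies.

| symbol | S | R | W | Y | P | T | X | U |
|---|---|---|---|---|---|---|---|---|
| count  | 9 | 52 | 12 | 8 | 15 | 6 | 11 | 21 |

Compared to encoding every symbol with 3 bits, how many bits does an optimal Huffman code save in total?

44

Fixed-length: 3 bits × 134 symbols = 402 bits.
Huffman merges:
T(6) + Y(8) → 14
S(9) + X(11) → 20
W(12) + 14 → 26
P(15) + 20 → 35
U(21) + 26 → 47
35 + 47 → 82
R(52) + 82 → 134
Huffman total = 14 + 20 + 26 + 35 + 47 + 82 + 134 = 358 bits.
Saving = 402 − 358 = 44 bits.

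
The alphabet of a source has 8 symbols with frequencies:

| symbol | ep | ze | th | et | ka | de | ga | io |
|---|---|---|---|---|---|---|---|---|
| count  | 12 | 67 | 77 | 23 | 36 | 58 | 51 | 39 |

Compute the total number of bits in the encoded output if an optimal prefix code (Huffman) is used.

1047

Merge the two smallest weights repeatedly:
merge ep(12) and et(23): 35
merge 35 and ka(36): 71
merge io(39) and ga(51): 90
merge de(58) and ze(67): 125
merge 71 and th(77): 148
merge 90 and 125: 215
merge 148 and 215: 363
Total encoded bits = sum of merged weights = 35 + 71 + 90 + 125 + 148 + 215 + 363 = 1047.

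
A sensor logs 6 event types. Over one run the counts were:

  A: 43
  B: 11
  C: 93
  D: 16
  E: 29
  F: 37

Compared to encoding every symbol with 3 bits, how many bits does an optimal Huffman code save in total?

Fixed-length: 3 bits × 229 symbols = 687 bits.
Huffman merges:
merge B(11) and D(16): 27
merge 27 and E(29): 56
merge F(37) and A(43): 80
merge 56 and 80: 136
merge C(93) and 136: 229
Huffman total = 27 + 56 + 80 + 136 + 229 = 528 bits.
Saving = 687 − 528 = 159 bits.

159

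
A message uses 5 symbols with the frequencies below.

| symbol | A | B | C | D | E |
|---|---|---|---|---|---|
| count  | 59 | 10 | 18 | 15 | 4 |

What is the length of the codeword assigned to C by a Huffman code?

2

Repeatedly merge the two smallest:
merge E(4) and B(10): 14
merge 14 and D(15): 29
merge C(18) and 29: 47
merge 47 and A(59): 106
C sits 2 levels below the root, so its codeword is 2 bits.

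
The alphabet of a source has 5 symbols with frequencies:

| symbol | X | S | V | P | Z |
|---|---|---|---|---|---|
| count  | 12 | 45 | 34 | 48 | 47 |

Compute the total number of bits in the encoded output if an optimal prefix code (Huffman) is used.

418

Greedily combine the two least-frequent nodes:
merge X(12) and V(34): 46
merge S(45) and 46: 91
merge Z(47) and P(48): 95
merge 91 and 95: 186
Each symbol's bit-cost is frequency × depth; summing gives 418 bits (equivalently 46 + 91 + 95 + 186).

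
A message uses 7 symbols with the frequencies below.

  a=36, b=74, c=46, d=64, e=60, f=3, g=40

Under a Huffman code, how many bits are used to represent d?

Huffman merges, smallest pair first:
merge f(3) and a(36): 39
merge 39 and g(40): 79
merge c(46) and e(60): 106
merge d(64) and b(74): 138
merge 79 and 106: 185
merge 138 and 185: 323
d's leaf is at depth 2, giving a 2-bit codeword.

2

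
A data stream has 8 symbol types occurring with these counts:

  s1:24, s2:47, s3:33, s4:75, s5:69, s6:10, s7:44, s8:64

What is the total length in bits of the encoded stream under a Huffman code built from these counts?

1055

Greedily combine the two least-frequent nodes:
combine s6(10), s1(24) → 34
combine s3(33), 34 → 67
combine s7(44), s2(47) → 91
combine s8(64), 67 → 131
combine s5(69), s4(75) → 144
combine 91, 131 → 222
combine 144, 222 → 366
The encoded length is the sum of every internal node's weight: 34 + 67 + 91 + 131 + 144 + 222 + 366 = 1055 bits.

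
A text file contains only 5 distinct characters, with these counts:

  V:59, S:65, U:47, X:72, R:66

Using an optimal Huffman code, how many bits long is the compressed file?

Greedily combine the two least-frequent nodes:
combine U(47), V(59) → 106
combine S(65), R(66) → 131
combine X(72), 106 → 178
combine 131, 178 → 309
The encoded length is the sum of every internal node's weight: 106 + 131 + 178 + 309 = 724 bits.

724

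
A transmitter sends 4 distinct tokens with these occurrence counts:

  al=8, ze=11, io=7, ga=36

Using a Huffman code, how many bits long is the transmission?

103

Greedily combine the two least-frequent nodes:
combine io(7), al(8) → 15
combine ze(11), 15 → 26
combine 26, ga(36) → 62
Total encoded bits = sum of merged weights = 15 + 26 + 62 = 103.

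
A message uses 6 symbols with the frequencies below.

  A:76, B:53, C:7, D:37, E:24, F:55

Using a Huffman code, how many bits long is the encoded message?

603

Merge the two smallest weights repeatedly:
merge C(7) and E(24): 31
merge 31 and D(37): 68
merge B(53) and F(55): 108
merge 68 and A(76): 144
merge 108 and 144: 252
The encoded length is the sum of every internal node's weight: 31 + 68 + 108 + 144 + 252 = 603 bits.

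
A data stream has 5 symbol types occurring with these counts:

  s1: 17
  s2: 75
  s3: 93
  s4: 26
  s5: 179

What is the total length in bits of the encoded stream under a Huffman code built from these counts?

Greedily combine the two least-frequent nodes:
s1(17) + s4(26) → 43
43 + s2(75) → 118
s3(93) + 118 → 211
s5(179) + 211 → 390
Total encoded bits = sum of merged weights = 43 + 118 + 211 + 390 = 762.

762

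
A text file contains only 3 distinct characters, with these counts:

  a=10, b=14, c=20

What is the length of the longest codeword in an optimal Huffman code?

2

Merge the two lowest-weight nodes at each step:
merge a(10) and b(14): 24
merge c(20) and 24: 44
The rarest symbols sit at the bottom; the longest codeword is 2 bits.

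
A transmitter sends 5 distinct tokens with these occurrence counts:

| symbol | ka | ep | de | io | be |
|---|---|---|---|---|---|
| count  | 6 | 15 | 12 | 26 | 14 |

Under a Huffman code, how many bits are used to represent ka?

Repeatedly merge the two smallest:
ka(6) + de(12) → 18
be(14) + ep(15) → 29
18 + io(26) → 44
29 + 44 → 73
ka's leaf is at depth 3, giving a 3-bit codeword.

3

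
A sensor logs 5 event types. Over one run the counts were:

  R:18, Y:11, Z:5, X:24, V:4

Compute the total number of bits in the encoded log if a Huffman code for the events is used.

Greedily combine the two least-frequent nodes:
merge V(4) and Z(5): 9
merge 9 and Y(11): 20
merge R(18) and 20: 38
merge X(24) and 38: 62
The encoded length is the sum of every internal node's weight: 9 + 20 + 38 + 62 = 129 bits.

129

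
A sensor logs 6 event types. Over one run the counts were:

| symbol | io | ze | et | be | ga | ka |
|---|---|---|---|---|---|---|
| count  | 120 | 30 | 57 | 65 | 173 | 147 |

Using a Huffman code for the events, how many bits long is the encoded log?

Merge the two smallest weights repeatedly:
ze(30) + et(57) → 87
be(65) + 87 → 152
io(120) + ka(147) → 267
152 + ga(173) → 325
267 + 325 → 592
The encoded length is the sum of every internal node's weight: 87 + 152 + 267 + 325 + 592 = 1423 bits.

1423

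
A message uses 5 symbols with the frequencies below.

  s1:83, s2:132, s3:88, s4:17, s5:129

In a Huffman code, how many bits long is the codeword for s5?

2

Huffman merges, smallest pair first:
merge s4(17) and s1(83): 100
merge s3(88) and 100: 188
merge s5(129) and s2(132): 261
merge 188 and 261: 449
s5's leaf is at depth 2, giving a 2-bit codeword.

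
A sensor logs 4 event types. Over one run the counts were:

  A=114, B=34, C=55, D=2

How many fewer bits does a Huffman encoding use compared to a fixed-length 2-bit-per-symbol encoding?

78

Fixed-length: 2 bits × 205 symbols = 410 bits.
Huffman merges:
combine D(2), B(34) → 36
combine 36, C(55) → 91
combine 91, A(114) → 205
Huffman total = 36 + 91 + 205 = 332 bits.
Saving = 410 − 332 = 78 bits.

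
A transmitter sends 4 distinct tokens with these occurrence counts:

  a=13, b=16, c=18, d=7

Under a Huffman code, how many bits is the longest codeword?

Merge the two lowest-weight nodes at each step:
d(7) + a(13) → 20
b(16) + c(18) → 34
20 + 34 → 54
Maximum depth reached is 2.

2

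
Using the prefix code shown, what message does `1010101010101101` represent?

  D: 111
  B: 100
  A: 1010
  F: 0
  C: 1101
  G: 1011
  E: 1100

Read left to right; each codeword is recognised as soon as it completes (prefix code):
  1010→A | 1010→A | 1010→A | 1101→C
Decoded message: AAAC

AAAC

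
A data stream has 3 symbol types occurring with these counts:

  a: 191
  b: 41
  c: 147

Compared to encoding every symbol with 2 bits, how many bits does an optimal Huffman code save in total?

Fixed-length: 2 bits × 379 symbols = 758 bits.
Huffman merges:
b(41) + c(147) → 188
188 + a(191) → 379
Huffman total = 188 + 379 = 567 bits.
Saving = 758 − 567 = 191 bits.

191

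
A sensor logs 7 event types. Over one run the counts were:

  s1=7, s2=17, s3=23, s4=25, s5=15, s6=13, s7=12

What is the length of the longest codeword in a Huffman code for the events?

Merge the two lowest-weight nodes at each step:
s1(7) + s7(12) → 19
s6(13) + s5(15) → 28
s2(17) + 19 → 36
s3(23) + s4(25) → 48
28 + 36 → 64
48 + 64 → 112
Maximum depth reached is 4.

4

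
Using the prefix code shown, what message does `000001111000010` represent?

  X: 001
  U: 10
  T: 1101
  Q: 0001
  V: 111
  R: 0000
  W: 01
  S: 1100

Read left to right; each codeword is recognised as soon as it completes (prefix code):
  0000→R | 01→W | 111→V | 0000→R | 10→U
Decoded message: RWVRU

RWVRU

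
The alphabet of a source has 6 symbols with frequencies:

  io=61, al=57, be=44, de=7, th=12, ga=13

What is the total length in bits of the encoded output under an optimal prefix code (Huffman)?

Merge the two smallest weights repeatedly:
merge de(7) and th(12): 19
merge ga(13) and 19: 32
merge 32 and be(44): 76
merge al(57) and io(61): 118
merge 76 and 118: 194
The encoded length is the sum of every internal node's weight: 19 + 32 + 76 + 118 + 194 = 439 bits.

439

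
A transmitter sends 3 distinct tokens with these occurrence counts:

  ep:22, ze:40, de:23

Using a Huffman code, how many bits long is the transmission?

130

Build the Huffman tree bottom-up:
combine ep(22), de(23) → 45
combine ze(40), 45 → 85
The encoded length is the sum of every internal node's weight: 45 + 85 = 130 bits.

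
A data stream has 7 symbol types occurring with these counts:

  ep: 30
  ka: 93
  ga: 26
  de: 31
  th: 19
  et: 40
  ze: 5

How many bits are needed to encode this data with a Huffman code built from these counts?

620

Greedily combine the two least-frequent nodes:
merge ze(5) and th(19): 24
merge 24 and ga(26): 50
merge ep(30) and de(31): 61
merge et(40) and 50: 90
merge 61 and 90: 151
merge ka(93) and 151: 244
Total encoded bits = sum of merged weights = 24 + 50 + 61 + 90 + 151 + 244 = 620.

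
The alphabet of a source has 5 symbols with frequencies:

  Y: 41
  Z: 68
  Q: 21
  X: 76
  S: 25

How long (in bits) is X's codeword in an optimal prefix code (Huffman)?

Repeatedly merge the two smallest:
merge Q(21) and S(25): 46
merge Y(41) and 46: 87
merge Z(68) and X(76): 144
merge 87 and 144: 231
X sits 2 levels below the root, so its codeword is 2 bits.

2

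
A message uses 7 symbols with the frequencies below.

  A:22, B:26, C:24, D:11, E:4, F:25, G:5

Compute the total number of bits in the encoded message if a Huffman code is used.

Merge the two smallest weights repeatedly:
combine E(4), G(5) → 9
combine 9, D(11) → 20
combine 20, A(22) → 42
combine C(24), F(25) → 49
combine B(26), 42 → 68
combine 49, 68 → 117
Each symbol's bit-cost is frequency × depth; summing gives 305 bits (equivalently 9 + 20 + 42 + 49 + 68 + 117).

305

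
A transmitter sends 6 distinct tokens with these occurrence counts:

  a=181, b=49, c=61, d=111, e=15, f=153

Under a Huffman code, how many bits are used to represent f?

2

Huffman merges, smallest pair first:
e(15) + b(49) → 64
c(61) + 64 → 125
d(111) + 125 → 236
f(153) + a(181) → 334
236 + 334 → 570
The subtree containing f is merged 2 times, so code length = 2.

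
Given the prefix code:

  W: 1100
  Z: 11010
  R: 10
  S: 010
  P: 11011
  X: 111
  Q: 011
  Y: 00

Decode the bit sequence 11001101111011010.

Read left to right; each codeword is recognised as soon as it completes (prefix code):
  1100→W | 11011→P | 11011→P | 010→S
Decoded message: WPPS

WPPS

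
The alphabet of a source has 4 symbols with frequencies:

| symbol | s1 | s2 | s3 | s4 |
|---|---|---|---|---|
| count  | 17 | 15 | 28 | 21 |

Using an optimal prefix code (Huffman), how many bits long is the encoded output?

Merge the two smallest weights repeatedly:
merge s2(15) and s1(17): 32
merge s4(21) and s3(28): 49
merge 32 and 49: 81
The encoded length is the sum of every internal node's weight: 32 + 49 + 81 = 162 bits.

162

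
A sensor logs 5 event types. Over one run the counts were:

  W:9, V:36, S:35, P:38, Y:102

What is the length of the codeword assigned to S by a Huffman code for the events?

Repeatedly merge the two smallest:
merge W(9) and S(35): 44
merge V(36) and P(38): 74
merge 44 and 74: 118
merge Y(102) and 118: 220
S sits 3 levels below the root, so its codeword is 3 bits.

3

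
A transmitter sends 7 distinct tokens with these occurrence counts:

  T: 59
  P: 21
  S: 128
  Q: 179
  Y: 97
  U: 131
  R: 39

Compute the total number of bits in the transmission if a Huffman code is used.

Greedily combine the two least-frequent nodes:
P(21) + R(39) → 60
T(59) + 60 → 119
Y(97) + 119 → 216
S(128) + U(131) → 259
Q(179) + 216 → 395
259 + 395 → 654
Total encoded bits = sum of merged weights = 60 + 119 + 216 + 259 + 395 + 654 = 1703.

1703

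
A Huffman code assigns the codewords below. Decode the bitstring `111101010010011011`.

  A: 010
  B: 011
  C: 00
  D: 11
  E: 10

DDAEABB

Read left to right; each codeword is recognised as soon as it completes (prefix code):
  11→D | 11→D | 010→A | 10→E | 010→A | 011→B | 011→B
Decoded message: DDAEABB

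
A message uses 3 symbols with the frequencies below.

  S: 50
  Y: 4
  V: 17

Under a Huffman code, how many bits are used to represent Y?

2

Huffman merges, smallest pair first:
merge Y(4) and V(17): 21
merge 21 and S(50): 71
The subtree containing Y is merged 2 times, so code length = 2.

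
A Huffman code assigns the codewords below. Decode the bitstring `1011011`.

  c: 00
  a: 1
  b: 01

Read left to right; each codeword is recognised as soon as it completes (prefix code):
  1→a | 01→b | 1→a | 01→b | 1→a
Decoded message: ababa

ababa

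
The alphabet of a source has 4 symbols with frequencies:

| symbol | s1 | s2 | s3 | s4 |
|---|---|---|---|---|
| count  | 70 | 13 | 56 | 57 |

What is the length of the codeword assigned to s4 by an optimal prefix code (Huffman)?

2

Huffman merges, smallest pair first:
merge s2(13) and s3(56): 69
merge s4(57) and 69: 126
merge s1(70) and 126: 196
The subtree containing s4 is merged 2 times, so code length = 2.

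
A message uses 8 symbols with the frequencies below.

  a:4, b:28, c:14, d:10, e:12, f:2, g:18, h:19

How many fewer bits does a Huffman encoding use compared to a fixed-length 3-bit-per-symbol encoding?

25

Fixed-length: 3 bits × 107 symbols = 321 bits.
Huffman merges:
f(2) + a(4) → 6
6 + d(10) → 16
e(12) + c(14) → 26
16 + g(18) → 34
h(19) + 26 → 45
b(28) + 34 → 62
45 + 62 → 107
Huffman total = 6 + 16 + 26 + 34 + 45 + 62 + 107 = 296 bits.
Saving = 321 − 296 = 25 bits.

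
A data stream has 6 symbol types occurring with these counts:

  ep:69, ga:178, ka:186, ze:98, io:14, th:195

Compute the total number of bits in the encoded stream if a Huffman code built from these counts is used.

Merge the two smallest weights repeatedly:
combine io(14), ep(69) → 83
combine 83, ze(98) → 181
combine ga(178), 181 → 359
combine ka(186), th(195) → 381
combine 359, 381 → 740
Total encoded bits = sum of merged weights = 83 + 181 + 359 + 381 + 740 = 1744.

1744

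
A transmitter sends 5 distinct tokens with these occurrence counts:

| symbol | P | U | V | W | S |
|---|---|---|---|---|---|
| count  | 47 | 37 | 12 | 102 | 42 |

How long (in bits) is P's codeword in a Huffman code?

Huffman merges, smallest pair first:
V(12) + U(37) → 49
S(42) + P(47) → 89
49 + 89 → 138
W(102) + 138 → 240
P sits 3 levels below the root, so its codeword is 3 bits.

3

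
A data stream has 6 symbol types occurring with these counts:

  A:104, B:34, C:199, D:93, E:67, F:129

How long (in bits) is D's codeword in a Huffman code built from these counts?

Huffman merges, smallest pair first:
merge B(34) and E(67): 101
merge D(93) and 101: 194
merge A(104) and F(129): 233
merge 194 and C(199): 393
merge 233 and 393: 626
D sits 3 levels below the root, so its codeword is 3 bits.

3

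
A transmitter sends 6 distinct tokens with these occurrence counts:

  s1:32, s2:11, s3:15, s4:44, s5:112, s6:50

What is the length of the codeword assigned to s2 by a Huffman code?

4

Build the tree from the bottom:
s2(11) + s3(15) → 26
26 + s1(32) → 58
s4(44) + s6(50) → 94
58 + 94 → 152
s5(112) + 152 → 264
s2's leaf is at depth 4, giving a 4-bit codeword.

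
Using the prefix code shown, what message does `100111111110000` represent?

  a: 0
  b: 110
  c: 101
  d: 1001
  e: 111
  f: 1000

deefa

Read left to right; each codeword is recognised as soon as it completes (prefix code):
  1001→d | 111→e | 111→e | 1000→f | 0→a
Decoded message: deefa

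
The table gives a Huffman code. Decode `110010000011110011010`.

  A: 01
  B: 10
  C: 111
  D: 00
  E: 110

Read left to right; each codeword is recognised as soon as it completes (prefix code):
  110→E | 01→A | 00→D | 00→D | 01→A | 111→C | 00→D | 110→E | 10→B
Decoded message: EADDACDEB

EADDACDEB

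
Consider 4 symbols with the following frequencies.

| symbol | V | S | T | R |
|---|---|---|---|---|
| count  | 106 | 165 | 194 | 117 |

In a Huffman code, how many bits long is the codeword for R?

Huffman merges, smallest pair first:
combine V(106), R(117) → 223
combine S(165), T(194) → 359
combine 223, 359 → 582
The subtree containing R is merged 2 times, so code length = 2.

2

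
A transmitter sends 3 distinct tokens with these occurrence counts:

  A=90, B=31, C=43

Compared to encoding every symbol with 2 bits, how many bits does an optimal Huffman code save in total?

90

Fixed-length: 2 bits × 164 symbols = 328 bits.
Huffman merges:
B(31) + C(43) → 74
74 + A(90) → 164
Huffman total = 74 + 164 = 238 bits.
Saving = 328 − 238 = 90 bits.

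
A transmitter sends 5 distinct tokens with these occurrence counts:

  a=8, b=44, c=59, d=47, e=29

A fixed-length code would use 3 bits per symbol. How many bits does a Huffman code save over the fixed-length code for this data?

Fixed-length: 3 bits × 187 symbols = 561 bits.
Huffman merges:
merge a(8) and e(29): 37
merge 37 and b(44): 81
merge d(47) and c(59): 106
merge 81 and 106: 187
Huffman total = 37 + 81 + 106 + 187 = 411 bits.
Saving = 561 − 411 = 150 bits.

150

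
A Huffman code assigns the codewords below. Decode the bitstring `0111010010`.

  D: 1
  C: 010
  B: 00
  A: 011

ADCC

Read left to right; each codeword is recognised as soon as it completes (prefix code):
  011→A | 1→D | 010→C | 010→C
Decoded message: ADCC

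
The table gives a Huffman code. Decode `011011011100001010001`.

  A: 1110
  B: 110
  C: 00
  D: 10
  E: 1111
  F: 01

FDBACFFCF

Read left to right; each codeword is recognised as soon as it completes (prefix code):
  01→F | 10→D | 110→B | 1110→A | 00→C | 01→F | 01→F | 00→C | 01→F
Decoded message: FDBACFFCF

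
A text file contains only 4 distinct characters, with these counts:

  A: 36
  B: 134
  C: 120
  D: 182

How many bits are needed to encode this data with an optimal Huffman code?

918

Greedily combine the two least-frequent nodes:
combine A(36), C(120) → 156
combine B(134), 156 → 290
combine D(182), 290 → 472
Each symbol's bit-cost is frequency × depth; summing gives 918 bits (equivalently 156 + 290 + 472).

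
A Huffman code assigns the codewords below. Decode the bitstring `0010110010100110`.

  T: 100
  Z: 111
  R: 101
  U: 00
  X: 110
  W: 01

Read left to right; each codeword is recognised as soon as it completes (prefix code):
  00→U | 101→R | 100→T | 101→R | 00→U | 110→X
Decoded message: URTRUX

URTRUX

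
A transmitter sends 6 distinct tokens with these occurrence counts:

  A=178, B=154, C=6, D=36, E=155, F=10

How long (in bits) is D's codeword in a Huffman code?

3

Repeatedly merge the two smallest:
merge C(6) and F(10): 16
merge 16 and D(36): 52
merge 52 and B(154): 206
merge E(155) and A(178): 333
merge 206 and 333: 539
D's leaf is at depth 3, giving a 3-bit codeword.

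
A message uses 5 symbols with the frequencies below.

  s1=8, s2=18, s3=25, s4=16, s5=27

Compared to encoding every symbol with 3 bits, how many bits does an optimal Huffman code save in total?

Fixed-length: 3 bits × 94 symbols = 282 bits.
Huffman merges:
merge s1(8) and s4(16): 24
merge s2(18) and 24: 42
merge s3(25) and s5(27): 52
merge 42 and 52: 94
Huffman total = 24 + 42 + 52 + 94 = 212 bits.
Saving = 282 − 212 = 70 bits.

70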